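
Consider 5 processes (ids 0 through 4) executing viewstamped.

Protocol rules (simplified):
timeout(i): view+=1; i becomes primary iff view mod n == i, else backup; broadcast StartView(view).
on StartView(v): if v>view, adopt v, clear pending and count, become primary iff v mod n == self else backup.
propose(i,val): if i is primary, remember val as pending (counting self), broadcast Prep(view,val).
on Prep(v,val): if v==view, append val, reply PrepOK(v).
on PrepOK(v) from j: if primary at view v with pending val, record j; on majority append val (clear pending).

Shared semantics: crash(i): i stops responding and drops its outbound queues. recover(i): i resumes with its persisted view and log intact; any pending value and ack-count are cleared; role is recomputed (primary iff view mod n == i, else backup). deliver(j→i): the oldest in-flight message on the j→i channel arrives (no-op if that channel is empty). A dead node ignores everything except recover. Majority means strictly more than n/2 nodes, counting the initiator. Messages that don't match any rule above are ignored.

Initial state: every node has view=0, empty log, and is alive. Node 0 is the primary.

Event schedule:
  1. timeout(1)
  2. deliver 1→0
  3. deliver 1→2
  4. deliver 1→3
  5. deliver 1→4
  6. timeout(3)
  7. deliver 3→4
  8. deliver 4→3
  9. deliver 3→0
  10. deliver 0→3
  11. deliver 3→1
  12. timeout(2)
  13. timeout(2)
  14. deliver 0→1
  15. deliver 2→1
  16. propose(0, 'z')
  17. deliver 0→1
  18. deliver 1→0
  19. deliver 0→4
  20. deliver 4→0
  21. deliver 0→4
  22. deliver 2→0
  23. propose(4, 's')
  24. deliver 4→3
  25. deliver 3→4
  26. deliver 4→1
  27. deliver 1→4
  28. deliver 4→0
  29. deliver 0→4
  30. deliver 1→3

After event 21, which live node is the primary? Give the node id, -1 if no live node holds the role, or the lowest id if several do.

-1

after 1 — timeout(1): n1:prim/v1/[-]
after 2 — deliver 1→0: n0:back/v1/[-]
after 3 — deliver 1→2: n2:back/v1/[-]
after 4 — deliver 1→3: n3:back/v1/[-]
after 5 — deliver 1→4: n4:back/v1/[-]
after 6 — timeout(3): n3:back/v2/[-]
after 7 — deliver 3→4: n4:back/v2/[-]
after 8 — deliver 4→3: ·
after 9 — deliver 3→0: n0:back/v2/[-]
after 10 — deliver 0→3: ·
after 11 — deliver 3→1: n1:back/v2/[-]
after 12 — timeout(2): n2:prim/v2/[-]
after 13 — timeout(2): n2:back/v3/[-]
after 14 — deliver 0→1: ·
after 15 — deliver 2→1: ·
after 16 — propose(0,'z'): ·
after 17 — deliver 0→1: ·
after 18 — deliver 1→0: ·
after 19 — deliver 0→4: ·
after 20 — deliver 4→0: ·
after 21 — deliver 0→4: ·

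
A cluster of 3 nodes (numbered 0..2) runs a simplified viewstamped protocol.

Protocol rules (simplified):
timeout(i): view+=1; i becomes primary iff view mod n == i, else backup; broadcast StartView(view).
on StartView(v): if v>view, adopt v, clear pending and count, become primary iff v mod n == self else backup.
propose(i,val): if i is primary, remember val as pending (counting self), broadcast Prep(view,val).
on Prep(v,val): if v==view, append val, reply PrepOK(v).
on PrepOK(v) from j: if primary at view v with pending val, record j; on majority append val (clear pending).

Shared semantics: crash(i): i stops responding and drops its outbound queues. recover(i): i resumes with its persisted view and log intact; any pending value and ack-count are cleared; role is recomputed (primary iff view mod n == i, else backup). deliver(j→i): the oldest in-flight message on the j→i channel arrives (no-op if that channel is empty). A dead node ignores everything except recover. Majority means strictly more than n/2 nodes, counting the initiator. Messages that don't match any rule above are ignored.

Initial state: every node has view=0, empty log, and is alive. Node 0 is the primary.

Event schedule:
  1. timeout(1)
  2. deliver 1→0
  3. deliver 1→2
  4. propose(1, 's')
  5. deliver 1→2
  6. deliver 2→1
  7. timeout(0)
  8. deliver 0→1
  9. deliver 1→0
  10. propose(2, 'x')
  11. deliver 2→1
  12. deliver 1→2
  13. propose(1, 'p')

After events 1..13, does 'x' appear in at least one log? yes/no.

no

1. timeout(1):  <1:prim v1 ->
2. deliver 1→0:  <0:back v1 ->
3. deliver 1→2:  <2:back v1 ->
4. propose(1,'s'):  nop
5. deliver 1→2:  <2:back v1 s>
6. deliver 2→1:  <1:prim v1 s>
7. timeout(0):  <0:back v2 ->
8. deliver 0→1:  <1:back v2 s>
9. deliver 1→0:  nop
10. propose(2,'x'):  nop
11. deliver 2→1:  nop
12. deliver 1→2:  nop
13. propose(1,'p'):  nop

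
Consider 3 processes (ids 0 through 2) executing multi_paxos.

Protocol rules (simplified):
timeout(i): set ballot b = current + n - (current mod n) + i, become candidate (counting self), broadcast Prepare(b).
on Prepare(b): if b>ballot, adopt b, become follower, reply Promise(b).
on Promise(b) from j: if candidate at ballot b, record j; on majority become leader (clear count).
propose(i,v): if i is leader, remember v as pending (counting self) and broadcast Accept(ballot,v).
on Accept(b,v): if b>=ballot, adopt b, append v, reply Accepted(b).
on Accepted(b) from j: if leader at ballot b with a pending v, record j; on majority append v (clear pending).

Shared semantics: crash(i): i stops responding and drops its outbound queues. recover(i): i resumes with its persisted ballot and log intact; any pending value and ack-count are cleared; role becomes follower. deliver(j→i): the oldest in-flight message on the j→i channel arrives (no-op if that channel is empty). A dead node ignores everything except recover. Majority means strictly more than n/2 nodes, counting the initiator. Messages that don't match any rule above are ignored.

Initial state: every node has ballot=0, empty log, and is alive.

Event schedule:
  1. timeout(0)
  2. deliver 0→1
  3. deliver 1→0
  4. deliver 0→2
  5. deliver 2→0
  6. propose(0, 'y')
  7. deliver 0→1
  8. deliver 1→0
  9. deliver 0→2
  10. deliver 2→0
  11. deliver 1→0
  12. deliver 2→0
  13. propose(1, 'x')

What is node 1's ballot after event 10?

3

1. timeout(0):  <0:cand b3 ->
2. deliver 0→1:  <1:foll b3 ->
3. deliver 1→0:  <0:lead b3 ->
4. deliver 0→2:  <2:foll b3 ->
5. deliver 2→0:  nop
6. propose(0,'y'):  nop
7. deliver 0→1:  <1:foll b3 y>
8. deliver 1→0:  <0:lead b3 y>
9. deliver 0→2:  <2:foll b3 y>
10. deliver 2→0:  nop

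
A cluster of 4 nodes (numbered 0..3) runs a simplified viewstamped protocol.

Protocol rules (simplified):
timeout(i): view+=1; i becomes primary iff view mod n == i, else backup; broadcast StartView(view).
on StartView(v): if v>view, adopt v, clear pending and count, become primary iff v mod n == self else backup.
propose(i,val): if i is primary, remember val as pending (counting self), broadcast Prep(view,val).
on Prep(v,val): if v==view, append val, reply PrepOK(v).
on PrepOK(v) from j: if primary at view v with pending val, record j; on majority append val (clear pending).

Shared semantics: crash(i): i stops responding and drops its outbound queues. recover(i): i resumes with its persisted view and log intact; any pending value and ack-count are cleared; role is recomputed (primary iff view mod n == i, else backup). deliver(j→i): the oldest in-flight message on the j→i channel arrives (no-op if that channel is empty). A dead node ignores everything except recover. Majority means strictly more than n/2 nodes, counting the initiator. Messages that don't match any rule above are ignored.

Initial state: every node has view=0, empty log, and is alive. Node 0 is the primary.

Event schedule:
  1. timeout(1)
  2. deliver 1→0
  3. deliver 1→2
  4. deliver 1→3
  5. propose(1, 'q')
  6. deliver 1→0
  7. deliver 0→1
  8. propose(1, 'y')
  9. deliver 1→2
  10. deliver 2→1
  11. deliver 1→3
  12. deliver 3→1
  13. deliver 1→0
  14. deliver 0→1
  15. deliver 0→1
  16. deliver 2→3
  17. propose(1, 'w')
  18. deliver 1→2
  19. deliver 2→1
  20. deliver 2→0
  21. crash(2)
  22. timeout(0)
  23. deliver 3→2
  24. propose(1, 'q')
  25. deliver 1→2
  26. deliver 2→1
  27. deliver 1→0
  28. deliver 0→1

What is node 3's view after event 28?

after 1 — timeout(1): n1:prim/v1/[-]
after 2 — deliver 1→0: n0:back/v1/[-]
after 3 — deliver 1→2: n2:back/v1/[-]
after 4 — deliver 1→3: n3:back/v1/[-]
after 5 — propose(1,'q'): ·
after 6 — deliver 1→0: n0:back/v1/[q]
after 7 — deliver 0→1: ·
after 8 — propose(1,'y'): ·
after 9 — deliver 1→2: n2:back/v1/[q]
after 10 — deliver 2→1: ·
after 11 — deliver 1→3: n3:back/v1/[q]
after 12 — deliver 3→1: n1:prim/v1/[y]
after 13 — deliver 1→0: n0:back/v1/[q,y]
after 14 — deliver 0→1: ·
after 15 — deliver 0→1: ·
after 16 — deliver 2→3: ·
after 17 — propose(1,'w'): ·
after 18 — deliver 1→2: n2:back/v1/[q,y]
after 19 — deliver 2→1: ·
after 20 — deliver 2→0: ·
after 21 — crash(2): n2:✗back/v1/[q,y]
after 22 — timeout(0): n0:back/v2/[q,y]
after 23 — deliver 3→2: ·
after 24 — propose(1,'q'): ·
after 25 — deliver 1→2: ·
after 26 — deliver 2→1: ·
after 27 — deliver 1→0: ·
after 28 — deliver 0→1: n1:back/v2/[y]

1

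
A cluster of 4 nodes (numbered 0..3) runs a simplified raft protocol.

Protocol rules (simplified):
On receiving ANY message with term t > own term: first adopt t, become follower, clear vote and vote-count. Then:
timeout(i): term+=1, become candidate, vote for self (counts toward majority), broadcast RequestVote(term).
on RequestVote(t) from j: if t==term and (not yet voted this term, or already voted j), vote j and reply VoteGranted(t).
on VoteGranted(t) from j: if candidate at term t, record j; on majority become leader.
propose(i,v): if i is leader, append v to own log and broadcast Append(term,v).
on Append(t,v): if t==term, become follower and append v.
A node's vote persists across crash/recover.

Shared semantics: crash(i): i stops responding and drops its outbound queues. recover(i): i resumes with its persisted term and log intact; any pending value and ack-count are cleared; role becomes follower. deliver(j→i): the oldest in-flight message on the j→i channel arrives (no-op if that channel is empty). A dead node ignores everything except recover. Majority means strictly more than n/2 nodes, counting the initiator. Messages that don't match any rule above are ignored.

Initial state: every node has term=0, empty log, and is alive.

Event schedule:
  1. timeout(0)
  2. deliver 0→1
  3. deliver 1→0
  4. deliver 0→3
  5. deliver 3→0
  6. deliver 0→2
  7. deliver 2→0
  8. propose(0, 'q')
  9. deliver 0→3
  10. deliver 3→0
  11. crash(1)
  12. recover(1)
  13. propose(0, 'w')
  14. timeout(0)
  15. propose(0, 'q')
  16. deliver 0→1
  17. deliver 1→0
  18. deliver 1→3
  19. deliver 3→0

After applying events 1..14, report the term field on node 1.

1. timeout(0):  <0:cand t1 ->
2. deliver 0→1:  <1:foll t1 ->
3. deliver 1→0:  nop
4. deliver 0→3:  <3:foll t1 ->
5. deliver 3→0:  <0:lead t1 ->
6. deliver 0→2:  <2:foll t1 ->
7. deliver 2→0:  nop
8. propose(0,'q'):  <0:lead t1 q>
9. deliver 0→3:  <3:foll t1 q>
10. deliver 3→0:  nop
11. crash(1):  <1:✗foll t1 ->
12. recover(1):  <1:foll t1 ->
13. propose(0,'w'):  <0:lead t1 q,w>
14. timeout(0):  <0:cand t2 q,w>

1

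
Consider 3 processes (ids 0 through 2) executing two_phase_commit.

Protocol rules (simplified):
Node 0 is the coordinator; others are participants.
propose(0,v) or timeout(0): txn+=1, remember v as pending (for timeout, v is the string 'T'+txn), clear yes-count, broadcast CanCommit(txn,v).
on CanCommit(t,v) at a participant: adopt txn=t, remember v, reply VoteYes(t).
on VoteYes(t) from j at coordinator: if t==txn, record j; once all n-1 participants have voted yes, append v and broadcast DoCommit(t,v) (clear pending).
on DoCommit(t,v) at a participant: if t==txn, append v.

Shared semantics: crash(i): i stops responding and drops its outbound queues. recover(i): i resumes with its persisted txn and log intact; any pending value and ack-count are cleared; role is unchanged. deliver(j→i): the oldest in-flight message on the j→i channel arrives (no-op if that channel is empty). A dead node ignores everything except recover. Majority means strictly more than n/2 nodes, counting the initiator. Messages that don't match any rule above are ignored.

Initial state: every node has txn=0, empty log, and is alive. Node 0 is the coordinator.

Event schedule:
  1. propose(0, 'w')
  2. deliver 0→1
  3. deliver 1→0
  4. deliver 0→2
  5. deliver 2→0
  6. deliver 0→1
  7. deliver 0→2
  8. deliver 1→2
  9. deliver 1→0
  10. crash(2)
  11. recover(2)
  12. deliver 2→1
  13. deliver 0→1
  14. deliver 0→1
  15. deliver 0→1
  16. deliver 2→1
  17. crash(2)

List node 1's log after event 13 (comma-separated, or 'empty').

[1] propose(0,'w') → N0(coor t1 [-])
[2] deliver 0→1 → N1(part t1 [-])
[3] deliver 1→0 → ∅
[4] deliver 0→2 → N2(part t1 [-])
[5] deliver 2→0 → N0(coor t1 [w])
[6] deliver 0→1 → N1(part t1 [w])
[7] deliver 0→2 → N2(part t1 [w])
[8] deliver 1→2 → ∅
[9] deliver 1→0 → ∅
[10] crash(2) → N2(✗part t1 [w])
[11] recover(2) → N2(part t1 [w])
[12] deliver 2→1 → ∅
[13] deliver 0→1 → ∅

w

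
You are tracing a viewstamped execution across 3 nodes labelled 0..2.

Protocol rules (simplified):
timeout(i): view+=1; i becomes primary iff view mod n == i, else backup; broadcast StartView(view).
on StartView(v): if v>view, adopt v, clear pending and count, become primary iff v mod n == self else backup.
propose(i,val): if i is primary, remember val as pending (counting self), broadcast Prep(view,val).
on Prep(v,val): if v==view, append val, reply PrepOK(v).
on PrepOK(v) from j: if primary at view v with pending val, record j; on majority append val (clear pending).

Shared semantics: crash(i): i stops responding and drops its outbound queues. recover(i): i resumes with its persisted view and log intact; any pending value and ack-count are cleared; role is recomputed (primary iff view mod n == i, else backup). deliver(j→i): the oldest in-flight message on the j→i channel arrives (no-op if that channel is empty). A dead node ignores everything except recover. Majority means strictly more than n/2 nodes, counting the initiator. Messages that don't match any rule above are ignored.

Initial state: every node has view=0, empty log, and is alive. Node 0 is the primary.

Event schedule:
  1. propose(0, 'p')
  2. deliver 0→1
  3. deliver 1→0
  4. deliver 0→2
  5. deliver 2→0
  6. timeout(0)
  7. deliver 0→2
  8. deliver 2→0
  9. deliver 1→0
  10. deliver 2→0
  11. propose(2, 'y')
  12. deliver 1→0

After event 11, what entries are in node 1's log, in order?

p

1. propose(0,'p'):  nop
2. deliver 0→1:  <1:back v0 p>
3. deliver 1→0:  <0:prim v0 p>
4. deliver 0→2:  <2:back v0 p>
5. deliver 2→0:  nop
6. timeout(0):  <0:back v1 p>
7. deliver 0→2:  <2:back v1 p>
8. deliver 2→0:  nop
9. deliver 1→0:  nop
10. deliver 2→0:  nop
11. propose(2,'y'):  nop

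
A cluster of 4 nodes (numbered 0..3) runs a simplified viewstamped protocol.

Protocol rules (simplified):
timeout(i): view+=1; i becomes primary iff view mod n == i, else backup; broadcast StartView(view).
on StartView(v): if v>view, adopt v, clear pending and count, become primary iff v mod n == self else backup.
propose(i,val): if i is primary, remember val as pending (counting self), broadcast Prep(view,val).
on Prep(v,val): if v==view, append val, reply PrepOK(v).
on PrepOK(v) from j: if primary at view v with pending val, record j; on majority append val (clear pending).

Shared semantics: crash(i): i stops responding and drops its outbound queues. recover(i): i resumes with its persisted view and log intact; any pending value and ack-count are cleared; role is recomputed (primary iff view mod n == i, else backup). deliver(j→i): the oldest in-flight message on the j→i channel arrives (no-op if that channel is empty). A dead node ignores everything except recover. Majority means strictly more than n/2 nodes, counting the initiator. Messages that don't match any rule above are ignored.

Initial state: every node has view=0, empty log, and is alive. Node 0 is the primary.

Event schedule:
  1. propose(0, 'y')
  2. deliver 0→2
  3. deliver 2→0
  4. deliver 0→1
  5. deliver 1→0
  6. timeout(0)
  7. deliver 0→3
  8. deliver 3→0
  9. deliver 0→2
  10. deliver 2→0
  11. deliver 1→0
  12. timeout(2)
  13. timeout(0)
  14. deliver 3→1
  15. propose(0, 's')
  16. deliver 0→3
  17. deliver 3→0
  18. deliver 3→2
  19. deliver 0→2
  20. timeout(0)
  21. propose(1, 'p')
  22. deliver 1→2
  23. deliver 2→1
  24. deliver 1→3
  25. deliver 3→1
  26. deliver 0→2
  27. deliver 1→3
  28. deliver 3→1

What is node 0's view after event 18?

2

e1 propose(0,'y'): ·
e2 deliver 0→2: 2[back,v=0,y]
e3 deliver 2→0: ·
e4 deliver 0→1: 1[back,v=0,y]
e5 deliver 1→0: 0[prim,v=0,y]
e6 timeout(0): 0[back,v=1,y]
e7 deliver 0→3: 3[back,v=0,y]
e8 deliver 3→0: ·
e9 deliver 0→2: 2[back,v=1,y]
e10 deliver 2→0: ·
e11 deliver 1→0: ·
e12 timeout(2): 2[prim,v=2,y]
e13 timeout(0): 0[back,v=2,y]
e14 deliver 3→1: ·
e15 propose(0,'s'): ·
e16 deliver 0→3: 3[back,v=1,y]
e17 deliver 3→0: ·
e18 deliver 3→2: ·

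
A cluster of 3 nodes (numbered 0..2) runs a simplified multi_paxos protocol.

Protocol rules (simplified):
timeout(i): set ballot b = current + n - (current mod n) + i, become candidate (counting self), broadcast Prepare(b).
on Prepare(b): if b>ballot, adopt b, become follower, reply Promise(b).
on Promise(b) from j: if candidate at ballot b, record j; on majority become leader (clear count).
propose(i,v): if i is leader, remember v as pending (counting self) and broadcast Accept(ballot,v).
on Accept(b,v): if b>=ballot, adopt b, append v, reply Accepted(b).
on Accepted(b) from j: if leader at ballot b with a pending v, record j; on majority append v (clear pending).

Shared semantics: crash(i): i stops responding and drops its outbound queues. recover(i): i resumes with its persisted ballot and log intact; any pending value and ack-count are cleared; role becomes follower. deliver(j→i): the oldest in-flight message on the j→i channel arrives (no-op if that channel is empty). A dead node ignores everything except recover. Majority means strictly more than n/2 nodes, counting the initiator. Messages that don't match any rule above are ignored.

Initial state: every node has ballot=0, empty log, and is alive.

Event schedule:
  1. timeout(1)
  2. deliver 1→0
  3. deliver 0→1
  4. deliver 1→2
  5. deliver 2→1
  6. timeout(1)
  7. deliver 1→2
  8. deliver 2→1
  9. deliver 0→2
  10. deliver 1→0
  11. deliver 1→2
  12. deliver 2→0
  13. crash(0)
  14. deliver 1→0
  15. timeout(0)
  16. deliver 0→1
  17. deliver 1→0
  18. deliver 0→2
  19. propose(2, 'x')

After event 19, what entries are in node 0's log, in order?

step 1 timeout(1): 1={cand,b=4,log=-}
step 2 deliver 1→0: 0={foll,b=4,log=-}
step 3 deliver 0→1: 1={lead,b=4,log=-}
step 4 deliver 1→2: 2={foll,b=4,log=-}
step 5 deliver 2→1: —
step 6 timeout(1): 1={cand,b=7,log=-}
step 7 deliver 1→2: 2={foll,b=7,log=-}
step 8 deliver 2→1: 1={lead,b=7,log=-}
step 9 deliver 0→2: —
step 10 deliver 1→0: 0={foll,b=7,log=-}
step 11 deliver 1→2: —
step 12 deliver 2→0: —
step 13 crash(0): 0={✗foll,b=7,log=-}
step 14 deliver 1→0: —
step 15 timeout(0): —
step 16 deliver 0→1: —
step 17 deliver 1→0: —
step 18 deliver 0→2: —
step 19 propose(2,'x'): —

empty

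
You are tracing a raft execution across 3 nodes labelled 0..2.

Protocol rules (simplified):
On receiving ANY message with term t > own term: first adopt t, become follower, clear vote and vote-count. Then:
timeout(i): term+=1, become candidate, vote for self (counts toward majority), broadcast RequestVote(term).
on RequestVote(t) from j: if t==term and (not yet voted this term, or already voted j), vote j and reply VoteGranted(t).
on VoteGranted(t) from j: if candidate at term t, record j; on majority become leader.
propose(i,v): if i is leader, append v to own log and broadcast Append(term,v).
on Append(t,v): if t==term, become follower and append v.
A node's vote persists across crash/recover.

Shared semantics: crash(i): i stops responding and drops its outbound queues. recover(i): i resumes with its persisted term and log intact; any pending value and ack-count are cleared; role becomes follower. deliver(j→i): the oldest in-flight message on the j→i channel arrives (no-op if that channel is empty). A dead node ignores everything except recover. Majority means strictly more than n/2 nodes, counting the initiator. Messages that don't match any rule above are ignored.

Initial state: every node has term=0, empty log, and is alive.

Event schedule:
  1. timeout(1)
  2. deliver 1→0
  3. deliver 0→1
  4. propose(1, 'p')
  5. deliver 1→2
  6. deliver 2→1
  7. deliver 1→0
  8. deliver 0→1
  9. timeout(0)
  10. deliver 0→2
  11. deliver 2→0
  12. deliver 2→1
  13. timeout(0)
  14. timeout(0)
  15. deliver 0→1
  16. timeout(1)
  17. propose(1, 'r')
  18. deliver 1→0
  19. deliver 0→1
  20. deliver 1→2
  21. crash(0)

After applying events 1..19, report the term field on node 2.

2

e1 timeout(1): 1[cand,t=1,-]
e2 deliver 1→0: 0[foll,t=1,-]
e3 deliver 0→1: 1[lead,t=1,-]
e4 propose(1,'p'): 1[lead,t=1,p]
e5 deliver 1→2: 2[foll,t=1,-]
e6 deliver 2→1: ·
e7 deliver 1→0: 0[foll,t=1,p]
e8 deliver 0→1: ·
e9 timeout(0): 0[cand,t=2,p]
e10 deliver 0→2: 2[foll,t=2,-]
e11 deliver 2→0: 0[lead,t=2,p]
e12 deliver 2→1: ·
e13 timeout(0): 0[cand,t=3,p]
e14 timeout(0): 0[cand,t=4,p]
e15 deliver 0→1: 1[foll,t=2,p]
e16 timeout(1): 1[cand,t=3,p]
e17 propose(1,'r'): ·
e18 deliver 1→0: ·
e19 deliver 0→1: ·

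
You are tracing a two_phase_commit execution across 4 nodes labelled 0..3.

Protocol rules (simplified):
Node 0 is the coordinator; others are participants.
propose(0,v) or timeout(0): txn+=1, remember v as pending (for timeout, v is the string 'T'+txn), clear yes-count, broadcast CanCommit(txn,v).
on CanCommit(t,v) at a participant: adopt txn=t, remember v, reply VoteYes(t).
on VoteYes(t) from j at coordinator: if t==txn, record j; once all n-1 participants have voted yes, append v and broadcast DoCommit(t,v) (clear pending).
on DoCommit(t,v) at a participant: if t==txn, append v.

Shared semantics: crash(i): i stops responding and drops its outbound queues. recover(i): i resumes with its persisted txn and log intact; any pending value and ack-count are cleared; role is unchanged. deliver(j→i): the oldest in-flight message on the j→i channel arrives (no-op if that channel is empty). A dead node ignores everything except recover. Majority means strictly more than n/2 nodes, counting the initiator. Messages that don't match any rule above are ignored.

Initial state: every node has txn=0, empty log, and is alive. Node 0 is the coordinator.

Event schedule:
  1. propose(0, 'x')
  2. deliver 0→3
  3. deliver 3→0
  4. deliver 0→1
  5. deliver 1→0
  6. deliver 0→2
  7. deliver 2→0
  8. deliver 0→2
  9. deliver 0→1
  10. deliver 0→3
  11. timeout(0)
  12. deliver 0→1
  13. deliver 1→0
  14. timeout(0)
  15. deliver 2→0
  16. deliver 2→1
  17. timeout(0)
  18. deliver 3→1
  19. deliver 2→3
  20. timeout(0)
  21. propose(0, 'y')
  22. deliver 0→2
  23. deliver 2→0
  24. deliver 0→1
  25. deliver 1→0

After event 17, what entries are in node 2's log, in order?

after 1 — propose(0,'x'): n0:coor/t1/[-]
after 2 — deliver 0→3: n3:part/t1/[-]
after 3 — deliver 3→0: ·
after 4 — deliver 0→1: n1:part/t1/[-]
after 5 — deliver 1→0: ·
after 6 — deliver 0→2: n2:part/t1/[-]
after 7 — deliver 2→0: n0:coor/t1/[x]
after 8 — deliver 0→2: n2:part/t1/[x]
after 9 — deliver 0→1: n1:part/t1/[x]
after 10 — deliver 0→3: n3:part/t1/[x]
after 11 — timeout(0): n0:coor/t2/[x]
after 12 — deliver 0→1: n1:part/t2/[x]
after 13 — deliver 1→0: ·
after 14 — timeout(0): n0:coor/t3/[x]
after 15 — deliver 2→0: ·
after 16 — deliver 2→1: ·
after 17 — timeout(0): n0:coor/t4/[x]

x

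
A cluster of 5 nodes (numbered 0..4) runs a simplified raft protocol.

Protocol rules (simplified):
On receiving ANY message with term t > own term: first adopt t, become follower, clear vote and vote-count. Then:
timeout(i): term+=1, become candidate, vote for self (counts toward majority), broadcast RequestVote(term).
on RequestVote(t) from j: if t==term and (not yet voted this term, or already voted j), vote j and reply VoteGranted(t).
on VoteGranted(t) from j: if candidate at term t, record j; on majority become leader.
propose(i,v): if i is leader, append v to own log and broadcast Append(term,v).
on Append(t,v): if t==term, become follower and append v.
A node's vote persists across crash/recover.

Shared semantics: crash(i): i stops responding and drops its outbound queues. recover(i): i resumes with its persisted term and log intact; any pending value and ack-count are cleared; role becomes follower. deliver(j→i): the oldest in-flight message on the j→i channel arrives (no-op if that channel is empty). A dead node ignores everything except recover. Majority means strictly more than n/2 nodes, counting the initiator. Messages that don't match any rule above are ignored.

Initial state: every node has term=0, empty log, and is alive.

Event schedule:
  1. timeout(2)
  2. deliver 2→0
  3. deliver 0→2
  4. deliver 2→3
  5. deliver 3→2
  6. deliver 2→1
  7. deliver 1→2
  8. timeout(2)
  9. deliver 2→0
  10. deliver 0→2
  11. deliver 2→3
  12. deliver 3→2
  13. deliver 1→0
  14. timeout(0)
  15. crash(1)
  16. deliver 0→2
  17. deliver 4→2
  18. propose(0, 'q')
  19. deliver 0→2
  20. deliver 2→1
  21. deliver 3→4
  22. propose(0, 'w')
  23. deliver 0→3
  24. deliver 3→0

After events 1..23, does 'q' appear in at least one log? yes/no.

e1 timeout(2): 2[cand,t=1,-]
e2 deliver 2→0: 0[foll,t=1,-]
e3 deliver 0→2: ·
e4 deliver 2→3: 3[foll,t=1,-]
e5 deliver 3→2: 2[lead,t=1,-]
e6 deliver 2→1: 1[foll,t=1,-]
e7 deliver 1→2: ·
e8 timeout(2): 2[cand,t=2,-]
e9 deliver 2→0: 0[foll,t=2,-]
e10 deliver 0→2: ·
e11 deliver 2→3: 3[foll,t=2,-]
e12 deliver 3→2: 2[lead,t=2,-]
e13 deliver 1→0: ·
e14 timeout(0): 0[cand,t=3,-]
e15 crash(1): 1[✗foll,t=1,-]
e16 deliver 0→2: 2[foll,t=3,-]
e17 deliver 4→2: ·
e18 propose(0,'q'): ·
e19 deliver 0→2: ·
e20 deliver 2→1: ·
e21 deliver 3→4: ·
e22 propose(0,'w'): ·
e23 deliver 0→3: 3[foll,t=3,-]

no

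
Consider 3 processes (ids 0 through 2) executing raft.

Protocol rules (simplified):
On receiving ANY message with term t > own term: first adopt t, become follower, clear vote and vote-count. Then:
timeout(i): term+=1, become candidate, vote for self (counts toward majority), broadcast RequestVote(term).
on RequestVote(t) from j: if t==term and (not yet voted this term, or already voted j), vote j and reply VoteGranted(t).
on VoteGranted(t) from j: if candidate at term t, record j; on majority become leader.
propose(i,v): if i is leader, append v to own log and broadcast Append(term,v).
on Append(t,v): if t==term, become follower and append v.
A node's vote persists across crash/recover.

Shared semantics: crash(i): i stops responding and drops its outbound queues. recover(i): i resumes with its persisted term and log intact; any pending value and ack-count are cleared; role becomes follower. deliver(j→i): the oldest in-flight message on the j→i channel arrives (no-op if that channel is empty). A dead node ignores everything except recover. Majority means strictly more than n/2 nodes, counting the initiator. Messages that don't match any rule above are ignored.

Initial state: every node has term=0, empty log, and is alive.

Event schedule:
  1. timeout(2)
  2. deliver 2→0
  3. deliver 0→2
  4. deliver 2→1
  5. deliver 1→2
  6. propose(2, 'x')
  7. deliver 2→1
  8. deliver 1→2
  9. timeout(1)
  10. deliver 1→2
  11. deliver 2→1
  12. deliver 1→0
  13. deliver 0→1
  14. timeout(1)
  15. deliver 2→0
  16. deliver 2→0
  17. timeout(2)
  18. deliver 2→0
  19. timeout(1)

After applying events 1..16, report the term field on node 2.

step 1 timeout(2): 2={cand,t=1,log=-}
step 2 deliver 2→0: 0={foll,t=1,log=-}
step 3 deliver 0→2: 2={lead,t=1,log=-}
step 4 deliver 2→1: 1={foll,t=1,log=-}
step 5 deliver 1→2: —
step 6 propose(2,'x'): 2={lead,t=1,log=x}
step 7 deliver 2→1: 1={foll,t=1,log=x}
step 8 deliver 1→2: —
step 9 timeout(1): 1={cand,t=2,log=x}
step 10 deliver 1→2: 2={foll,t=2,log=x}
step 11 deliver 2→1: 1={lead,t=2,log=x}
step 12 deliver 1→0: 0={foll,t=2,log=-}
step 13 deliver 0→1: —
step 14 timeout(1): 1={cand,t=3,log=x}
step 15 deliver 2→0: —
step 16 deliver 2→0: —

2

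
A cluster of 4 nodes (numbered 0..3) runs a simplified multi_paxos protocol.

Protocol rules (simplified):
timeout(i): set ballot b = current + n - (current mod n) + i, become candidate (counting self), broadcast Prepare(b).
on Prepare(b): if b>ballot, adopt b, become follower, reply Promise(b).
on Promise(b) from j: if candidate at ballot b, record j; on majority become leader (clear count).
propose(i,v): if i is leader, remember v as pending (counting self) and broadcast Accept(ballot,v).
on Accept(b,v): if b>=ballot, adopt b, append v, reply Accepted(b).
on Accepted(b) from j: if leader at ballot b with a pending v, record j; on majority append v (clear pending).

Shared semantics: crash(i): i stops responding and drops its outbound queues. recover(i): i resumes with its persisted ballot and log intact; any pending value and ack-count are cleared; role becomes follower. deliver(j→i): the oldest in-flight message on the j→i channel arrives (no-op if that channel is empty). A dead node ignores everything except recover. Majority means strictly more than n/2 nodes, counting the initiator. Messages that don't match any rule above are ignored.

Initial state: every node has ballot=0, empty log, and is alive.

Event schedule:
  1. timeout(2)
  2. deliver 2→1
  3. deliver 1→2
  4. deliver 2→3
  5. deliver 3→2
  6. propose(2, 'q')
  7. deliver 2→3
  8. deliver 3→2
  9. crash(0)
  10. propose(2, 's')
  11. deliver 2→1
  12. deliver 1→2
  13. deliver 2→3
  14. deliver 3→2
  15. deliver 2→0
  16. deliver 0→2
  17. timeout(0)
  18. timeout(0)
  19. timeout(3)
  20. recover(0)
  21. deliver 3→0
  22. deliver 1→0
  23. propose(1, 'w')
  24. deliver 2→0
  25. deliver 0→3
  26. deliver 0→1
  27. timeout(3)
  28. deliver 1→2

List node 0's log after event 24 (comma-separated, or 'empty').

empty

e1 timeout(2): 2[cand,b=6,-]
e2 deliver 2→1: 1[foll,b=6,-]
e3 deliver 1→2: ·
e4 deliver 2→3: 3[foll,b=6,-]
e5 deliver 3→2: 2[lead,b=6,-]
e6 propose(2,'q'): ·
e7 deliver 2→3: 3[foll,b=6,q]
e8 deliver 3→2: ·
e9 crash(0): 0[✗foll,b=0,-]
e10 propose(2,'s'): ·
e11 deliver 2→1: 1[foll,b=6,q]
e12 deliver 1→2: ·
e13 deliver 2→3: 3[foll,b=6,q,s]
e14 deliver 3→2: 2[lead,b=6,s]
e15 deliver 2→0: ·
e16 deliver 0→2: ·
e17 timeout(0): ·
e18 timeout(0): ·
e19 timeout(3): 3[cand,b=11,q,s]
e20 recover(0): 0[foll,b=0,-]
e21 deliver 3→0: 0[foll,b=11,-]
e22 deliver 1→0: ·
e23 propose(1,'w'): ·
e24 deliver 2→0: ·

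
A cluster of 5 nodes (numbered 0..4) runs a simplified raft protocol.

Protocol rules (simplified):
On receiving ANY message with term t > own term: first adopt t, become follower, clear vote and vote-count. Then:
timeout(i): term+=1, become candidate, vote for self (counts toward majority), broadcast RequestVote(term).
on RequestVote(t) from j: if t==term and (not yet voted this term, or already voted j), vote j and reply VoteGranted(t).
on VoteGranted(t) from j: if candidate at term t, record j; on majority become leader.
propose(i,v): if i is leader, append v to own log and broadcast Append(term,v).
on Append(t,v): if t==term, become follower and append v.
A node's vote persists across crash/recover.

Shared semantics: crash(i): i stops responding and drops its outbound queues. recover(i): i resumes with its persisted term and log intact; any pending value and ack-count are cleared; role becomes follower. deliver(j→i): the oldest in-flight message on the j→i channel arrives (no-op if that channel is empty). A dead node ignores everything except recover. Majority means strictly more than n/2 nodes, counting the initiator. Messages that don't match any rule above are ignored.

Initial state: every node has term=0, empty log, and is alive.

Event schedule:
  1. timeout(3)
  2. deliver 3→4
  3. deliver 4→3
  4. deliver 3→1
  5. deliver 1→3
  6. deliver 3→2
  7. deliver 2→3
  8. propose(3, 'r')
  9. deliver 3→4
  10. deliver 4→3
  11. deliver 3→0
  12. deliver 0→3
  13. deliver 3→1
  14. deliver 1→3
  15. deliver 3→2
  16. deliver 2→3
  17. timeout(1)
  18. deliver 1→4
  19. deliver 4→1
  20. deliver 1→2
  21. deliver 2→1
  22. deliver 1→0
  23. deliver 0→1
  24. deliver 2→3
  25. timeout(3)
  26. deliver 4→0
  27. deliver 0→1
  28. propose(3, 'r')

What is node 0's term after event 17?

1

e1 timeout(3): 3[cand,t=1,-]
e2 deliver 3→4: 4[foll,t=1,-]
e3 deliver 4→3: ·
e4 deliver 3→1: 1[foll,t=1,-]
e5 deliver 1→3: 3[lead,t=1,-]
e6 deliver 3→2: 2[foll,t=1,-]
e7 deliver 2→3: ·
e8 propose(3,'r'): 3[lead,t=1,r]
e9 deliver 3→4: 4[foll,t=1,r]
e10 deliver 4→3: ·
e11 deliver 3→0: 0[foll,t=1,-]
e12 deliver 0→3: ·
e13 deliver 3→1: 1[foll,t=1,r]
e14 deliver 1→3: ·
e15 deliver 3→2: 2[foll,t=1,r]
e16 deliver 2→3: ·
e17 timeout(1): 1[cand,t=2,r]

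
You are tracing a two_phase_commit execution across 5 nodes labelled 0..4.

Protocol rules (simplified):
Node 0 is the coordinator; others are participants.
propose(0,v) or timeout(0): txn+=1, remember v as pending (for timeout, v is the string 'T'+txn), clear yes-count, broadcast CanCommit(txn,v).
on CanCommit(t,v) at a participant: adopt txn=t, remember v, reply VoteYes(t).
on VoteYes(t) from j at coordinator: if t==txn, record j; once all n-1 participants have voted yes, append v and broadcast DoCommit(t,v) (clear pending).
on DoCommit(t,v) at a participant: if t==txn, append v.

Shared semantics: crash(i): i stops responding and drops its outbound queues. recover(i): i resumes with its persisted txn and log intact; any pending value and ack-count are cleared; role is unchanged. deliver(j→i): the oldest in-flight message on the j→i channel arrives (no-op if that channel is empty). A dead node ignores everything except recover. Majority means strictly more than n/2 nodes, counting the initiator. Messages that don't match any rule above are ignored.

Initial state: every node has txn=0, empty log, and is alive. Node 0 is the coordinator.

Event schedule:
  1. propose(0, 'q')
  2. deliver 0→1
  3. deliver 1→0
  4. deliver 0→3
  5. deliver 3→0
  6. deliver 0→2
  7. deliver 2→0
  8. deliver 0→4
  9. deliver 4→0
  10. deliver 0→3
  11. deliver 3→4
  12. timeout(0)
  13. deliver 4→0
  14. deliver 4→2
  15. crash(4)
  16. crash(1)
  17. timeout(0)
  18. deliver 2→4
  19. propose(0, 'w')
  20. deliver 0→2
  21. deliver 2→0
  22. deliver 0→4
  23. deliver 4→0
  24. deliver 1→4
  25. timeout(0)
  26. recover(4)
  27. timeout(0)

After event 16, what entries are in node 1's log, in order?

empty

1. propose(0,'q'):  <0:coor t1 ->
2. deliver 0→1:  <1:part t1 ->
3. deliver 1→0:  nop
4. deliver 0→3:  <3:part t1 ->
5. deliver 3→0:  nop
6. deliver 0→2:  <2:part t1 ->
7. deliver 2→0:  nop
8. deliver 0→4:  <4:part t1 ->
9. deliver 4→0:  <0:coor t1 q>
10. deliver 0→3:  <3:part t1 q>
11. deliver 3→4:  nop
12. timeout(0):  <0:coor t2 q>
13. deliver 4→0:  nop
14. deliver 4→2:  nop
15. crash(4):  <4:✗part t1 ->
16. crash(1):  <1:✗part t1 ->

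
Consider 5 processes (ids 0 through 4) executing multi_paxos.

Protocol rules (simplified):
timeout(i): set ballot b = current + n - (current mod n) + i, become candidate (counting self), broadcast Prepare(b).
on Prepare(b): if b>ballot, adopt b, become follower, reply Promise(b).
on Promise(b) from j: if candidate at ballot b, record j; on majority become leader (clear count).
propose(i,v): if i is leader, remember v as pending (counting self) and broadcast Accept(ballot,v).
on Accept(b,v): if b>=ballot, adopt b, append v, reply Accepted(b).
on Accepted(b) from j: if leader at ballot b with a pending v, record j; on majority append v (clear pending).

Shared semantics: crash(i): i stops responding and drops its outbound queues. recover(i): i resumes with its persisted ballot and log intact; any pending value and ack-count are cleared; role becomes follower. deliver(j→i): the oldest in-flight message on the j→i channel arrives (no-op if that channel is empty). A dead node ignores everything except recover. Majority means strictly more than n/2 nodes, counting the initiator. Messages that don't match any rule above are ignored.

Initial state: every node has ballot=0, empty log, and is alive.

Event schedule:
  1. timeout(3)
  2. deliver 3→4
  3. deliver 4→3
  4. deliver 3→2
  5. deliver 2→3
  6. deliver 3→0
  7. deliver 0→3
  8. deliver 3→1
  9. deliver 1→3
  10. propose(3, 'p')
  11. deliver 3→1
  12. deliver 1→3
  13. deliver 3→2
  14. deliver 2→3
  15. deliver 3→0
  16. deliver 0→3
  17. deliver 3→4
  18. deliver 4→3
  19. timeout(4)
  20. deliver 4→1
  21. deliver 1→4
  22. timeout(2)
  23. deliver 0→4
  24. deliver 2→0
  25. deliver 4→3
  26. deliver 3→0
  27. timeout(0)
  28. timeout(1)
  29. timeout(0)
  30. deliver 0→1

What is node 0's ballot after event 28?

15

after 1 — timeout(3): n3:cand/b8/[-]
after 2 — deliver 3→4: n4:foll/b8/[-]
after 3 — deliver 4→3: ·
after 4 — deliver 3→2: n2:foll/b8/[-]
after 5 — deliver 2→3: n3:lead/b8/[-]
after 6 — deliver 3→0: n0:foll/b8/[-]
after 7 — deliver 0→3: ·
after 8 — deliver 3→1: n1:foll/b8/[-]
after 9 — deliver 1→3: ·
after 10 — propose(3,'p'): ·
after 11 — deliver 3→1: n1:foll/b8/[p]
after 12 — deliver 1→3: ·
after 13 — deliver 3→2: n2:foll/b8/[p]
after 14 — deliver 2→3: n3:lead/b8/[p]
after 15 — deliver 3→0: n0:foll/b8/[p]
after 16 — deliver 0→3: ·
after 17 — deliver 3→4: n4:foll/b8/[p]
after 18 — deliver 4→3: ·
after 19 — timeout(4): n4:cand/b14/[p]
after 20 — deliver 4→1: n1:foll/b14/[p]
after 21 — deliver 1→4: ·
after 22 — timeout(2): n2:cand/b12/[p]
after 23 — deliver 0→4: ·
after 24 — deliver 2→0: n0:foll/b12/[p]
after 25 — deliver 4→3: n3:foll/b14/[p]
after 26 — deliver 3→0: ·
after 27 — timeout(0): n0:cand/b15/[p]
after 28 — timeout(1): n1:cand/b16/[p]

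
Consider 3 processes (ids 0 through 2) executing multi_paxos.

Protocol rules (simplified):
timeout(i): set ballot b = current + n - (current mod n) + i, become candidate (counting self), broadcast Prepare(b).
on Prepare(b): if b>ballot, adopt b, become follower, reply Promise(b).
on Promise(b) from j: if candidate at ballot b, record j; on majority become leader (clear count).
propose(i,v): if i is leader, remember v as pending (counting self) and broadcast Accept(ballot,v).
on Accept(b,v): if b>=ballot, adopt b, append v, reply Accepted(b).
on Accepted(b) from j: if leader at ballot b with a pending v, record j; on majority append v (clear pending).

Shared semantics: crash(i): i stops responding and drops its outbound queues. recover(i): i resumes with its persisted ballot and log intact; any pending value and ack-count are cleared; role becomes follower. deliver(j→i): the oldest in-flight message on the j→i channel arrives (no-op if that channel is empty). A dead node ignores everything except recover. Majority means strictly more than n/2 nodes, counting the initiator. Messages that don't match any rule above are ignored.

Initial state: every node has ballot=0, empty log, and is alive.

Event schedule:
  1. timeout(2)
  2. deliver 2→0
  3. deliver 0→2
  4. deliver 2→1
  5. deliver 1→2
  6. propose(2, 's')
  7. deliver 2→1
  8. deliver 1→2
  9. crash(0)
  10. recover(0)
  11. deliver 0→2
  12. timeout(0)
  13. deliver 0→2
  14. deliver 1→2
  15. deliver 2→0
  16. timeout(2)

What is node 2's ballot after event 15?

6

step 1 timeout(2): 2={cand,b=5,log=-}
step 2 deliver 2→0: 0={foll,b=5,log=-}
step 3 deliver 0→2: 2={lead,b=5,log=-}
step 4 deliver 2→1: 1={foll,b=5,log=-}
step 5 deliver 1→2: —
step 6 propose(2,'s'): —
step 7 deliver 2→1: 1={foll,b=5,log=s}
step 8 deliver 1→2: 2={lead,b=5,log=s}
step 9 crash(0): 0={✗foll,b=5,log=-}
step 10 recover(0): 0={foll,b=5,log=-}
step 11 deliver 0→2: —
step 12 timeout(0): 0={cand,b=6,log=-}
step 13 deliver 0→2: 2={foll,b=6,log=s}
step 14 deliver 1→2: —
step 15 deliver 2→0: —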